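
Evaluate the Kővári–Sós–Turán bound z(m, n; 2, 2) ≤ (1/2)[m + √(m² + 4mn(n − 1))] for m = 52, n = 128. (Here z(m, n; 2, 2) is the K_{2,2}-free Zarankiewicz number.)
z(52, 128; 2, 2) ≤ (1/2)[52 + √(52² + 4·52·128·127)] = (1/2)[52 + √3383952] = 945.7761

Kővári–Sós–Turán: let r_1, ..., r_52 be the row sums and z = Σ r_i the total number of 1s. Each pair of columns can share at most one row with both entries 1 (else a 2×2 all-ones block appears), so Σ_i C(r_i, 2) ≤ C(128, 2) = 8128. By convexity Σ_i C(r_i, 2) ≥ 52·C(z/52, 2) = z(z − 52)/(2·52), giving z² − 52z − 52·128·127 ≤ 0 and hence z ≤ (1/2)[52 + √(2704 + 4·845312)] = (1/2)[52 + √3383952] ≈ (1/2)(52 + 1839.5521) = 945.7761.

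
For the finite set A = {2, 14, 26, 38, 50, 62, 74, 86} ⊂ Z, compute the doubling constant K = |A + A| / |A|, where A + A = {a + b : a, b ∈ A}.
K = |A + A| / |A| = 15/8

Enumerate A + A = {a + b : a, b ∈ A}. With |A| = 8, there are |A|^2 = 64 ordered sum pairs; collecting distinct values, A + A = {4, 16, 28, 40, 52, 64, 76, 88, 100, 112, 124, 136, 148, 160, 172}, so |A + A| = 15. Thus K = 15/8. Here |A + A| = 2|A| − 1 = 15, the minimum possible — so K = 15/8 is minimal, which holds iff A is an arithmetic progression.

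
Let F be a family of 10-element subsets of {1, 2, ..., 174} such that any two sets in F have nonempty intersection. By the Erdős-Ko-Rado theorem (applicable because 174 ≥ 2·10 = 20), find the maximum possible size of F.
max |F| = C(173, 9) = 309571547872015

Erdős-Ko-Rado (1961): when n ≥ 2k, max |F| = C(n−1, k−1). The bound is attained by the star {A : i ∈ A} for any fixed i ∈ [n]. Here C(174−1, 10−1) = C(173, 9) = 309571547872015.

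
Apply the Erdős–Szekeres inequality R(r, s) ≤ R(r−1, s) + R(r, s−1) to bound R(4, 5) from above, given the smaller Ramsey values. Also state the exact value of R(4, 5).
R(4, 5) ≤ R(3, 5) + R(4, 4) = 14 + 18 = 32; exact value R(4, 5) = 25.

The Erdős–Szekeres recurrence R(r, s) ≤ R(r−1, s) + R(r, s−1) applied to (r, s) = (4, 5) gives
  R(4, 5) ≤ R(3, 5) + R(4, 4) = 14 + 18 = 32.
(Recall R(2, k) = k and R is symmetric.) The recurrence is not tight here (it gives 32, but the exact value is R(4, 5) = 25); the tight upper bound requires a sharper argument than the simple recurrence, combined with a lower-bound construction on K_{24}.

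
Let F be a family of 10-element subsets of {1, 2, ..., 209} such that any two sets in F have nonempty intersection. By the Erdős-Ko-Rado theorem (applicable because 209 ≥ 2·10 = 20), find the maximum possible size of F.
max |F| = C(208, 9) = 1684982353074800

Erdős-Ko-Rado (1961): when n ≥ 2k, max |F| = C(n−1, k−1). The bound is attained by the star {A : i ∈ A} for any fixed i ∈ [n]. Here C(209−1, 10−1) = C(208, 9) = 1684982353074800.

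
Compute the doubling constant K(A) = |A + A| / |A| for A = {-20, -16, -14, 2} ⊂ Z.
K = |A + A| / |A| = 10/4 = 5/2

Enumerate A + A = {a + b : a, b ∈ A}. With |A| = 4, there are |A|^2 = 16 ordered sum pairs; collecting distinct values, A + A = {-40, -36, -34, -32, -30, -28, -18, -14, -12, 4}, so |A + A| = 10. Thus K = 10/4 = 5/2. For comparison, the minimum possible |A + A| over all 4-element sets is 2·4 − 1 = 7 (so min K = 7/4), attained only by arithmetic progressions.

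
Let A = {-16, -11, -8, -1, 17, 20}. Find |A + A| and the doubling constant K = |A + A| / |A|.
K = |A + A| / |A| = 20/6 = 10/3

Enumerate A + A = {a + b : a, b ∈ A}. With |A| = 6, there are |A|^2 = 36 ordered sum pairs; collecting distinct values, A + A = {-32, -27, -24, -22, -19, -17, -16, -12, -9, -2, 1, 4, 6, 9, 12, 16, 19, 34, 37, 40}, so |A + A| = 20. Thus K = 20/6 = 10/3. For comparison, the minimum possible |A + A| over all 6-element sets is 2·6 − 1 = 11 (so min K = 11/6), attained only by arithmetic progressions.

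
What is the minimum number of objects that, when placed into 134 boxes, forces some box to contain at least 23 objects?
n = (23 − 1)·134 + 1 = 2949

By the generalised pigeonhole principle, to guarantee some box contains ≥ r objects we need more than (r − 1) · k objects total. Threshold: n = (r − 1) · k + 1. With r = 23 and k = 134: n = 22 · 134 + 1 = 2948 + 1 = 2949. For n = 2948 = 22 · 134, we can put exactly 22 objects in every box, avoiding 23 in any single one — so 2949 is tight.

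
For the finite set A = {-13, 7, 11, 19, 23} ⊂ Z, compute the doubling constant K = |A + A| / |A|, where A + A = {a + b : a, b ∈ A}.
K = |A + A| / |A| = 14/5

Enumerate A + A = {a + b : a, b ∈ A}. With |A| = 5, there are |A|^2 = 25 ordered sum pairs; collecting distinct values, A + A = {-26, -6, -2, 6, 10, 14, 18, 22, 26, 30, 34, 38, 42, 46}, so |A + A| = 14. Thus K = 14/5. For comparison, the minimum possible |A + A| over all 5-element sets is 2·5 − 1 = 9 (so min K = 9/5), attained only by arithmetic progressions.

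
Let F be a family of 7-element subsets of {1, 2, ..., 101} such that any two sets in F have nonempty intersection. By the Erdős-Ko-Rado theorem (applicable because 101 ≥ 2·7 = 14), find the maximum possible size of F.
max |F| = C(100, 6) = 1192052400

Erdős-Ko-Rado (1961): when n ≥ 2k, max |F| = C(n−1, k−1). The bound is attained by the star {A : i ∈ A} for any fixed i ∈ [n]. Here C(101−1, 7−1) = C(100, 6) = 1192052400.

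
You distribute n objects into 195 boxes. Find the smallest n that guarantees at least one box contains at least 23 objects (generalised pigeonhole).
n = (23 − 1)·195 + 1 = 4291

By the generalised pigeonhole principle, to guarantee some box contains ≥ r objects we need more than (r − 1) · k objects total. Threshold: n = (r − 1) · k + 1. With r = 23 and k = 195: n = 22 · 195 + 1 = 4290 + 1 = 4291. For n = 4290 = 22 · 195, we can put exactly 22 objects in every box, avoiding 23 in any single one — so 4291 is tight.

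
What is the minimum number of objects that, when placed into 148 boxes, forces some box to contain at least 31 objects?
n = (31 − 1)·148 + 1 = 4441

By the generalised pigeonhole principle, to guarantee some box contains ≥ r objects we need more than (r − 1) · k objects total. Threshold: n = (r − 1) · k + 1. With r = 31 and k = 148: n = 30 · 148 + 1 = 4440 + 1 = 4441. For n = 4440 = 30 · 148, we can put exactly 30 objects in every box, avoiding 31 in any single one — so 4441 is tight.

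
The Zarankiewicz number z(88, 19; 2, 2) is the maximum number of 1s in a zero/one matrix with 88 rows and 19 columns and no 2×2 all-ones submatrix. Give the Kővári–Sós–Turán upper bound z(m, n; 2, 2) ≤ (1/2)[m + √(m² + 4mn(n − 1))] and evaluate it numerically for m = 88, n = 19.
z(88, 19; 2, 2) ≤ (1/2)[88 + √(88² + 4·88·19·18)] = (1/2)[88 + √128128] = 222.9749

Kővári–Sós–Turán: let r_1, ..., r_88 be the row sums and z = Σ r_i the total number of 1s. Each pair of columns can share at most one row with both entries 1 (else a 2×2 all-ones block appears), so Σ_i C(r_i, 2) ≤ C(19, 2) = 171. By convexity Σ_i C(r_i, 2) ≥ 88·C(z/88, 2) = z(z − 88)/(2·88), giving z² − 88z − 88·19·18 ≤ 0 and hence z ≤ (1/2)[88 + √(7744 + 4·30096)] = (1/2)[88 + √128128] ≈ (1/2)(88 + 357.9497) = 222.9749.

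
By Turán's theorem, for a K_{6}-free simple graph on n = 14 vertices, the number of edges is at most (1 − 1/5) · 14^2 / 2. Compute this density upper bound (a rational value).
Turán density bound = (4/5) · 14^2/2 = 392/5 ≈ 78.4

Turán's theorem: ex(n, K_{r+1}) is achieved by the complete r-partite Turán graph T(n, r) with parts as balanced as possible, and is at most (1 − 1/r) · n^2/2. For r = 5, n = 14: the density bound is (4/5) · 196/2 = 392/5 ≈ 78.4. The integer-valued extremum is e(T(14, 5)) = 78, which is strictly less than the density bound 392/5 since 5 ∤ 14 (the parts of T(14, 5) cannot all be equal).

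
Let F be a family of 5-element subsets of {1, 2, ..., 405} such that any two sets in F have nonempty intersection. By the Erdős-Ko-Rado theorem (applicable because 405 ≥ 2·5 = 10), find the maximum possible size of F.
max |F| = C(404, 4) = 1093567501

Erdős-Ko-Rado (1961): when n ≥ 2k, max |F| = C(n−1, k−1). The bound is attained by the star {A : i ∈ A} for any fixed i ∈ [n]. Here C(405−1, 5−1) = C(404, 4) = 1093567501.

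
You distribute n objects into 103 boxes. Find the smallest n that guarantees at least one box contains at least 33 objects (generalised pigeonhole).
n = (33 − 1)·103 + 1 = 3297

By the generalised pigeonhole principle, to guarantee some box contains ≥ r objects we need more than (r − 1) · k objects total. Threshold: n = (r − 1) · k + 1. With r = 33 and k = 103: n = 32 · 103 + 1 = 3296 + 1 = 3297. For n = 3296 = 32 · 103, we can put exactly 32 objects in every box, avoiding 33 in any single one — so 3297 is tight.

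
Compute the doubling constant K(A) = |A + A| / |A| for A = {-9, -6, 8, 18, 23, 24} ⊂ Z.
K = |A + A| / |A| = 21/6 = 7/2

Enumerate A + A = {a + b : a, b ∈ A}. With |A| = 6, there are |A|^2 = 36 ordered sum pairs; collecting distinct values, A + A = {-18, -15, -12, -1, 2, 9, 12, 14, 15, 16, 17, 18, 26, 31, 32, 36, 41, 42, 46, 47, 48}, so |A + A| = 21. Thus K = 21/6 = 7/2. For comparison, the minimum possible |A + A| over all 6-element sets is 2·6 − 1 = 11 (so min K = 11/6), attained only by arithmetic progressions.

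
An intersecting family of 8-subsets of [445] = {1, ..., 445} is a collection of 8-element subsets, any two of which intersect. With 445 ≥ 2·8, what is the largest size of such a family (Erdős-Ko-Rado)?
max |F| = C(444, 7) = 643588575077448

The Erdős-Ko-Rado theorem states: for n ≥ 2k, an intersecting family of k-subsets of an n-element set has size at most C(n − 1, k − 1), with equality for 'star' families {A ⊆ [n] : |A| = k, i ∈ A} (fix an element i). For n = 445, k = 8: C(444, 7) = 643588575077448.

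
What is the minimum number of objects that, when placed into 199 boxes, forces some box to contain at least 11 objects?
n = (11 − 1)·199 + 1 = 1991

By the generalised pigeonhole principle, to guarantee some box contains ≥ r objects we need more than (r − 1) · k objects total. Threshold: n = (r − 1) · k + 1. With r = 11 and k = 199: n = 10 · 199 + 1 = 1990 + 1 = 1991. For n = 1990 = 10 · 199, we can put exactly 10 objects in every box, avoiding 11 in any single one — so 1991 is tight.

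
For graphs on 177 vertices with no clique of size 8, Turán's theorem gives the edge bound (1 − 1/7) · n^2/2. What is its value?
Turán density bound = (6/7) · 177^2/2 = 93987/7 ≈ 13426.7143

Turán's theorem: ex(n, K_{r+1}) is achieved by the complete r-partite Turán graph T(n, r) with parts as balanced as possible, and is at most (1 − 1/r) · n^2/2. For r = 7, n = 177: the density bound is (6/7) · 31329/2 = 93987/7 ≈ 13426.7143. The integer-valued extremum is e(T(177, 7)) = 13426, which is strictly less than the density bound 93987/7 since 7 ∤ 177 (the parts of T(177, 7) cannot all be equal).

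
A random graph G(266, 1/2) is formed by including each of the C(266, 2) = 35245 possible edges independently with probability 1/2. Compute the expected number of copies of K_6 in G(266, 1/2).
E[# K_6] = C(266, 6) · (1/2)^C(6, 2) = 464832503058 / 2^15 = 232416251529/16384 ≈ 14185562.227112

For each 6-subset S of vertices (there are C(266, 6) = 464832503058 such S), let X_S = 1 if S induces a K_6 (all C(6, 2) = 15 edges present). Then P(X_S = 1) = (1/2)^15 = 1/32768. By linearity of expectation, E[# K_6] = C(266, 6) · (1/2)^15 = 464832503058 / 32768 = 232416251529/16384 ≈ 14185562.227112.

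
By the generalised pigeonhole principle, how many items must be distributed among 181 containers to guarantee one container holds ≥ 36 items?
n = (36 − 1)·181 + 1 = 6336

By the generalised pigeonhole principle, to guarantee some box contains ≥ r objects we need more than (r − 1) · k objects total. Threshold: n = (r − 1) · k + 1. With r = 36 and k = 181: n = 35 · 181 + 1 = 6335 + 1 = 6336. For n = 6335 = 35 · 181, we can put exactly 35 objects in every box, avoiding 36 in any single one — so 6336 is tight.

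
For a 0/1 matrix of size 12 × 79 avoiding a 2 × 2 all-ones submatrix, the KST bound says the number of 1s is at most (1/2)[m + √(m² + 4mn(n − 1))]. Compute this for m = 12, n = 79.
z(12, 79; 2, 2) ≤ (1/2)[12 + √(12² + 4·12·79·78)] = (1/2)[12 + √295920] = 277.9926

Kővári–Sós–Turán: let r_1, ..., r_12 be the row sums and z = Σ r_i the total number of 1s. Each pair of columns can share at most one row with both entries 1 (else a 2×2 all-ones block appears), so Σ_i C(r_i, 2) ≤ C(79, 2) = 3081. By convexity Σ_i C(r_i, 2) ≥ 12·C(z/12, 2) = z(z − 12)/(2·12), giving z² − 12z − 12·79·78 ≤ 0 and hence z ≤ (1/2)[12 + √(144 + 4·73944)] = (1/2)[12 + √295920] ≈ (1/2)(12 + 543.9853) = 277.9926.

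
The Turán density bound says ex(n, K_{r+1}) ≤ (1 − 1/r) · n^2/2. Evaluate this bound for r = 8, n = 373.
Turán density bound = (7/8) · 373^2/2 = 973903/16 ≈ 60868.9375

Turán's theorem: ex(n, K_{r+1}) is achieved by the complete r-partite Turán graph T(n, r) with parts as balanced as possible, and is at most (1 − 1/r) · n^2/2. For r = 8, n = 373: the density bound is (7/8) · 139129/2 = 973903/16 ≈ 60868.9375. The integer-valued extremum is e(T(373, 8)) = 60868, which is strictly less than the density bound 973903/16 since 8 ∤ 373 (the parts of T(373, 8) cannot all be equal).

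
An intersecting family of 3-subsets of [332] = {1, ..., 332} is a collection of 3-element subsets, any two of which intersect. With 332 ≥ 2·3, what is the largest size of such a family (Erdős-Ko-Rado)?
max |F| = C(331, 2) = 54615

Erdős-Ko-Rado (1961): when n ≥ 2k, max |F| = C(n−1, k−1). The bound is attained by the star {A : i ∈ A} for any fixed i ∈ [n]. Here C(332−1, 3−1) = C(331, 2) = 54615.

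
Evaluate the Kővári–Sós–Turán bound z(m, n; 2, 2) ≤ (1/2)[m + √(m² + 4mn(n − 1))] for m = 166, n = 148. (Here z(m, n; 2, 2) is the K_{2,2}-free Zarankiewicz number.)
z(166, 148; 2, 2) ≤ (1/2)[166 + √(166² + 4·166·148·147)] = (1/2)[166 + √14473540] = 1985.2053

Kővári–Sós–Turán: let r_1, ..., r_166 be the row sums and z = Σ r_i the total number of 1s. Each pair of columns can share at most one row with both entries 1 (else a 2×2 all-ones block appears), so Σ_i C(r_i, 2) ≤ C(148, 2) = 10878. By convexity Σ_i C(r_i, 2) ≥ 166·C(z/166, 2) = z(z − 166)/(2·166), giving z² − 166z − 166·148·147 ≤ 0 and hence z ≤ (1/2)[166 + √(27556 + 4·3611496)] = (1/2)[166 + √14473540] ≈ (1/2)(166 + 3804.4106) = 1985.2053.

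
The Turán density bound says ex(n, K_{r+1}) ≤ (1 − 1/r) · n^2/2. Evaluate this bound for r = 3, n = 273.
Turán density bound = (2/3) · 273^2/2 = 24843

Turán's theorem: ex(n, K_{r+1}) is achieved by the complete r-partite Turán graph T(n, r) with parts as balanced as possible, and is at most (1 − 1/r) · n^2/2. For r = 3, n = 273: the density bound is (2/3) · 74529/2 = 24843. Since 3 ∣ 273, the Turán graph T(273, 3) has parts of equal size 91, and its edge count e(T(273, 3)) = 24843 attains the density bound exactly.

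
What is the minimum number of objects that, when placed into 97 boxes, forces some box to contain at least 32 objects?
n = (32 − 1)·97 + 1 = 3008

By the generalised pigeonhole principle, to guarantee some box contains ≥ r objects we need more than (r − 1) · k objects total. Threshold: n = (r − 1) · k + 1. With r = 32 and k = 97: n = 31 · 97 + 1 = 3007 + 1 = 3008. For n = 3007 = 31 · 97, we can put exactly 31 objects in every box, avoiding 32 in any single one — so 3008 is tight.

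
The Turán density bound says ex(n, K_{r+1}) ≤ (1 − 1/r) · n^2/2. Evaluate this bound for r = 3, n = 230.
Turán density bound = (2/3) · 230^2/2 = 52900/3 ≈ 17633.3333

Turán's theorem: ex(n, K_{r+1}) is achieved by the complete r-partite Turán graph T(n, r) with parts as balanced as possible, and is at most (1 − 1/r) · n^2/2. For r = 3, n = 230: the density bound is (2/3) · 52900/2 = 52900/3 ≈ 17633.3333. The integer-valued extremum is e(T(230, 3)) = 17633, which is strictly less than the density bound 52900/3 since 3 ∤ 230 (the parts of T(230, 3) cannot all be equal).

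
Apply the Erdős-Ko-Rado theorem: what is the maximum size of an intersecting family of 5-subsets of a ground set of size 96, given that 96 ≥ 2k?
max |F| = C(95, 4) = 3183545

The Erdős-Ko-Rado theorem states: for n ≥ 2k, an intersecting family of k-subsets of an n-element set has size at most C(n − 1, k − 1), with equality for 'star' families {A ⊆ [n] : |A| = k, i ∈ A} (fix an element i). For n = 96, k = 5: C(95, 4) = 3183545.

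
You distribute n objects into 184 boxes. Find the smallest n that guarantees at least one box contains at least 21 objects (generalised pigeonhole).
n = (21 − 1)·184 + 1 = 3681

By the generalised pigeonhole principle, to guarantee some box contains ≥ r objects we need more than (r − 1) · k objects total. Threshold: n = (r − 1) · k + 1. With r = 21 and k = 184: n = 20 · 184 + 1 = 3680 + 1 = 3681. For n = 3680 = 20 · 184, we can put exactly 20 objects in every box, avoiding 21 in any single one — so 3681 is tight.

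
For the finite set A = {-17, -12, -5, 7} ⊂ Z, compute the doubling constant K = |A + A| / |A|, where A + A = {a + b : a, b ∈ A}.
K = |A + A| / |A| = 9/4

Enumerate A + A = {a + b : a, b ∈ A}. With |A| = 4, there are |A|^2 = 16 ordered sum pairs; collecting distinct values, A + A = {-34, -29, -24, -22, -17, -10, -5, 2, 14}, so |A + A| = 9. Thus K = 9/4. For comparison, the minimum possible |A + A| over all 4-element sets is 2·4 − 1 = 7 (so min K = 7/4), attained only by arithmetic progressions.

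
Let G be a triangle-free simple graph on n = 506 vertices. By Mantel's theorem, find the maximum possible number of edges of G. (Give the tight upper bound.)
ex(506, K_3) = ⌊506^2/4⌋ = 64009

Mantel (1907): a triangle-free graph on n vertices has at most ⌊n^2/4⌋ edges, with equality for the complete bipartite graph K_{⌊n/2⌋, ⌈n/2⌉}. For n = 506: ⌊506^2/4⌋ = ⌊256036/4⌋ = 64009. The extremal graph is K_{253, 253}, which has 253·253 = 64009 edges.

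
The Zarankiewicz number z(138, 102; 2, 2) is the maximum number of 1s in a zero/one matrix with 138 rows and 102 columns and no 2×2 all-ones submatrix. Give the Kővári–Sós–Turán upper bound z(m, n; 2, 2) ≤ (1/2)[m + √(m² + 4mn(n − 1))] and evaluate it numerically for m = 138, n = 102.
z(138, 102; 2, 2) ≤ (1/2)[138 + √(138² + 4·138·102·101)] = (1/2)[138 + √5705748] = 1263.3354

Kővári–Sós–Turán: let r_1, ..., r_138 be the row sums and z = Σ r_i the total number of 1s. Each pair of columns can share at most one row with both entries 1 (else a 2×2 all-ones block appears), so Σ_i C(r_i, 2) ≤ C(102, 2) = 5151. By convexity Σ_i C(r_i, 2) ≥ 138·C(z/138, 2) = z(z − 138)/(2·138), giving z² − 138z − 138·102·101 ≤ 0 and hence z ≤ (1/2)[138 + √(19044 + 4·1421676)] = (1/2)[138 + √5705748] ≈ (1/2)(138 + 2388.6708) = 1263.3354.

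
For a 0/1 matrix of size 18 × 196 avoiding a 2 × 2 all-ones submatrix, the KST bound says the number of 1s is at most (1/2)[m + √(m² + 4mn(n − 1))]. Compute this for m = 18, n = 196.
z(18, 196; 2, 2) ≤ (1/2)[18 + √(18² + 4·18·196·195)] = (1/2)[18 + √2752164] = 838.4824

Kővári–Sós–Turán: let r_1, ..., r_18 be the row sums and z = Σ r_i the total number of 1s. Each pair of columns can share at most one row with both entries 1 (else a 2×2 all-ones block appears), so Σ_i C(r_i, 2) ≤ C(196, 2) = 19110. By convexity Σ_i C(r_i, 2) ≥ 18·C(z/18, 2) = z(z − 18)/(2·18), giving z² − 18z − 18·196·195 ≤ 0 and hence z ≤ (1/2)[18 + √(324 + 4·687960)] = (1/2)[18 + √2752164] ≈ (1/2)(18 + 1658.9647) = 838.4824.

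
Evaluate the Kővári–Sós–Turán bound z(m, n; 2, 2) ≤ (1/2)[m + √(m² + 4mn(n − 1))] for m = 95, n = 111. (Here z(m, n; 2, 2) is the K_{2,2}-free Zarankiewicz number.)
z(95, 111; 2, 2) ≤ (1/2)[95 + √(95² + 4·95·111·110)] = (1/2)[95 + √4648825] = 1125.5567

Kővári–Sós–Turán: let r_1, ..., r_95 be the row sums and z = Σ r_i the total number of 1s. Each pair of columns can share at most one row with both entries 1 (else a 2×2 all-ones block appears), so Σ_i C(r_i, 2) ≤ C(111, 2) = 6105. By convexity Σ_i C(r_i, 2) ≥ 95·C(z/95, 2) = z(z − 95)/(2·95), giving z² − 95z − 95·111·110 ≤ 0 and hence z ≤ (1/2)[95 + √(9025 + 4·1159950)] = (1/2)[95 + √4648825] ≈ (1/2)(95 + 2156.1134) = 1125.5567.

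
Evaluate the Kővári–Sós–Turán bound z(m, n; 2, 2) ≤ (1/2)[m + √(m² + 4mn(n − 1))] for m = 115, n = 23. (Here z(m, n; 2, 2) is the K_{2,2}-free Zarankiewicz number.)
z(115, 23; 2, 2) ≤ (1/2)[115 + √(115² + 4·115·23·22)] = (1/2)[115 + √245985] = 305.4844

Kővári–Sós–Turán: let r_1, ..., r_115 be the row sums and z = Σ r_i the total number of 1s. Each pair of columns can share at most one row with both entries 1 (else a 2×2 all-ones block appears), so Σ_i C(r_i, 2) ≤ C(23, 2) = 253. By convexity Σ_i C(r_i, 2) ≥ 115·C(z/115, 2) = z(z − 115)/(2·115), giving z² − 115z − 115·23·22 ≤ 0 and hence z ≤ (1/2)[115 + √(13225 + 4·58190)] = (1/2)[115 + √245985] ≈ (1/2)(115 + 495.9687) = 305.4844.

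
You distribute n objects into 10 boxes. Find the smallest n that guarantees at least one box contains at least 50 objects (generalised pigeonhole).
n = (50 − 1)·10 + 1 = 491

By the generalised pigeonhole principle, to guarantee some box contains ≥ r objects we need more than (r − 1) · k objects total. Threshold: n = (r − 1) · k + 1. With r = 50 and k = 10: n = 49 · 10 + 1 = 490 + 1 = 491. For n = 490 = 49 · 10, we can put exactly 49 objects in every box, avoiding 50 in any single one — so 491 is tight.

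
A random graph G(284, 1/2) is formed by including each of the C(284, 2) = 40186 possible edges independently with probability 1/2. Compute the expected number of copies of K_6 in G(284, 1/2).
E[# K_6] = C(284, 6) · (1/2)^C(6, 2) = 691018925604 / 2^15 = 172754731401/8192 ≈ 21088224.047974

For each 6-subset S of vertices (there are C(284, 6) = 691018925604 such S), let X_S = 1 if S induces a K_6 (all C(6, 2) = 15 edges present). Then P(X_S = 1) = (1/2)^15 = 1/32768. By linearity of expectation, E[# K_6] = C(284, 6) · (1/2)^15 = 691018925604 / 32768 = 172754731401/8192 ≈ 21088224.047974.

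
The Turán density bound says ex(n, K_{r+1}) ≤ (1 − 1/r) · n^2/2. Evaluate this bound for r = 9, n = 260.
Turán density bound = (8/9) · 260^2/2 = 270400/9 ≈ 30044.4444

Turán's theorem: ex(n, K_{r+1}) is achieved by the complete r-partite Turán graph T(n, r) with parts as balanced as possible, and is at most (1 − 1/r) · n^2/2. For r = 9, n = 260: the density bound is (8/9) · 67600/2 = 270400/9 ≈ 30044.4444. The integer-valued extremum is e(T(260, 9)) = 30044, which is strictly less than the density bound 270400/9 since 9 ∤ 260 (the parts of T(260, 9) cannot all be equal).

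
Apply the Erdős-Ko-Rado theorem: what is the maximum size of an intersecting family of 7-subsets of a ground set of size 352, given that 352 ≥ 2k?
max |F| = C(351, 6) = 2488014510345

The Erdős-Ko-Rado theorem states: for n ≥ 2k, an intersecting family of k-subsets of an n-element set has size at most C(n − 1, k − 1), with equality for 'star' families {A ⊆ [n] : |A| = k, i ∈ A} (fix an element i). For n = 352, k = 7: C(351, 6) = 2488014510345.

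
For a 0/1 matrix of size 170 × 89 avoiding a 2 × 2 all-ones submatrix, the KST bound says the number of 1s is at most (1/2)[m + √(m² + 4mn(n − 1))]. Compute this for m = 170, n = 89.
z(170, 89; 2, 2) ≤ (1/2)[170 + √(170² + 4·170·89·88)] = (1/2)[170 + √5354660] = 1242.0069

Kővári–Sós–Turán: let r_1, ..., r_170 be the row sums and z = Σ r_i the total number of 1s. Each pair of columns can share at most one row with both entries 1 (else a 2×2 all-ones block appears), so Σ_i C(r_i, 2) ≤ C(89, 2) = 3916. By convexity Σ_i C(r_i, 2) ≥ 170·C(z/170, 2) = z(z − 170)/(2·170), giving z² − 170z − 170·89·88 ≤ 0 and hence z ≤ (1/2)[170 + √(28900 + 4·1331440)] = (1/2)[170 + √5354660] ≈ (1/2)(170 + 2314.0138) = 1242.0069.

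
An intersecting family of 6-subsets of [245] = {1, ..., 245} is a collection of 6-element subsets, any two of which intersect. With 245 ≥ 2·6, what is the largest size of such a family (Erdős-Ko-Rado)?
max |F| = C(244, 5) = 6916056048

Erdős-Ko-Rado (1961): when n ≥ 2k, max |F| = C(n−1, k−1). The bound is attained by the star {A : i ∈ A} for any fixed i ∈ [n]. Here C(245−1, 6−1) = C(244, 5) = 6916056048.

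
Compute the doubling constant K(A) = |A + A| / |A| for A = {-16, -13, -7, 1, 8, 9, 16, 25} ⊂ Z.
K = |A + A| / |A| = 31/8

Enumerate A + A = {a + b : a, b ∈ A}. With |A| = 8, there are |A|^2 = 64 ordered sum pairs; collecting distinct values, A + A = {-32, -29, -26, -23, -20, -15, -14, -12, -8, -7, -6, -5, -4, 0, 1, 2, 3, 9, 10, 12, 16, 17, 18, 24, 25, 26, 32, 33, 34, 41, 50}, so |A + A| = 31. Thus K = 31/8. For comparison, the minimum possible |A + A| over all 8-element sets is 2·8 − 1 = 15 (so min K = 15/8), attained only by arithmetic progressions.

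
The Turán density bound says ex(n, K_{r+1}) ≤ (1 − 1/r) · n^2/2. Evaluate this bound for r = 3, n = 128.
Turán density bound = (2/3) · 128^2/2 = 16384/3 ≈ 5461.3333

Turán's theorem: ex(n, K_{r+1}) is achieved by the complete r-partite Turán graph T(n, r) with parts as balanced as possible, and is at most (1 − 1/r) · n^2/2. For r = 3, n = 128: the density bound is (2/3) · 16384/2 = 16384/3 ≈ 5461.3333. The integer-valued extremum is e(T(128, 3)) = 5461, which is strictly less than the density bound 16384/3 since 3 ∤ 128 (the parts of T(128, 3) cannot all be equal).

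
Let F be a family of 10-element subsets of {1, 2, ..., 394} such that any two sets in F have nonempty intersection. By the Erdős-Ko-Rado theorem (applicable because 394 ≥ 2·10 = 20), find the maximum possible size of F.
max |F| = C(393, 9) = 561949481790441745

The Erdős-Ko-Rado theorem states: for n ≥ 2k, an intersecting family of k-subsets of an n-element set has size at most C(n − 1, k − 1), with equality for 'star' families {A ⊆ [n] : |A| = k, i ∈ A} (fix an element i). For n = 394, k = 10: C(393, 9) = 561949481790441745.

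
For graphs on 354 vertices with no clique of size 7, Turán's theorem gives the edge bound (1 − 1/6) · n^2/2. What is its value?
Turán density bound = (5/6) · 354^2/2 = 52215

Turán's theorem: ex(n, K_{r+1}) is achieved by the complete r-partite Turán graph T(n, r) with parts as balanced as possible, and is at most (1 − 1/r) · n^2/2. For r = 6, n = 354: the density bound is (5/6) · 125316/2 = 52215. Since 6 ∣ 354, the Turán graph T(354, 6) has parts of equal size 59, and its edge count e(T(354, 6)) = 52215 attains the density bound exactly.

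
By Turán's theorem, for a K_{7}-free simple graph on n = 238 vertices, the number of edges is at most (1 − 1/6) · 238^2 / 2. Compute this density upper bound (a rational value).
Turán density bound = (5/6) · 238^2/2 = 70805/3 ≈ 23601.6667

Turán's theorem: ex(n, K_{r+1}) is achieved by the complete r-partite Turán graph T(n, r) with parts as balanced as possible, and is at most (1 − 1/r) · n^2/2. For r = 6, n = 238: the density bound is (5/6) · 56644/2 = 70805/3 ≈ 23601.6667. The integer-valued extremum is e(T(238, 6)) = 23601, which is strictly less than the density bound 70805/3 since 6 ∤ 238 (the parts of T(238, 6) cannot all be equal).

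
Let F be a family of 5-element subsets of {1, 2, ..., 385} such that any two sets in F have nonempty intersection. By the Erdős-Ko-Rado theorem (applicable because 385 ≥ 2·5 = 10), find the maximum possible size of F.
max |F| = C(384, 4) = 891881376

Erdős-Ko-Rado (1961): when n ≥ 2k, max |F| = C(n−1, k−1). The bound is attained by the star {A : i ∈ A} for any fixed i ∈ [n]. Here C(385−1, 5−1) = C(384, 4) = 891881376.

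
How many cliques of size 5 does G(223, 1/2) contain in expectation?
E[# K_5] = C(223, 5) · (1/2)^C(5, 2) = 4392741639 / 2^10 ≈ 4289786.756836

For each 5-subset S of vertices (there are C(223, 5) = 4392741639 such S), let X_S = 1 if S induces a K_5 (all C(5, 2) = 10 edges present). Then P(X_S = 1) = (1/2)^10 = 1/1024. By linearity of expectation, E[# K_5] = C(223, 5) · (1/2)^10 = 4392741639 / 1024 ≈ 4289786.756836.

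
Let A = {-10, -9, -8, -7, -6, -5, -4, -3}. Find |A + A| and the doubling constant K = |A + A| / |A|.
K = |A + A| / |A| = 15/8

Enumerate A + A = {a + b : a, b ∈ A}. With |A| = 8, there are |A|^2 = 64 ordered sum pairs; collecting distinct values, A + A = {-20, -19, -18, -17, -16, -15, -14, -13, -12, -11, -10, -9, -8, -7, -6}, so |A + A| = 15. Thus K = 15/8. Here |A + A| = 2|A| − 1 = 15, the minimum possible — so K = 15/8 is minimal, which holds iff A is an arithmetic progression.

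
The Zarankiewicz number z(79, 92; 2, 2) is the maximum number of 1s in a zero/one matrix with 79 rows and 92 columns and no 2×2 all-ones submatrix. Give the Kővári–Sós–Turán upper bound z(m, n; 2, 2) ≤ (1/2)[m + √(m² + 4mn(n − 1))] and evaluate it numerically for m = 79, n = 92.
z(79, 92; 2, 2) ≤ (1/2)[79 + √(79² + 4·79·92·91)] = (1/2)[79 + √2651793] = 853.7163

Kővári–Sós–Turán: let r_1, ..., r_79 be the row sums and z = Σ r_i the total number of 1s. Each pair of columns can share at most one row with both entries 1 (else a 2×2 all-ones block appears), so Σ_i C(r_i, 2) ≤ C(92, 2) = 4186. By convexity Σ_i C(r_i, 2) ≥ 79·C(z/79, 2) = z(z − 79)/(2·79), giving z² − 79z − 79·92·91 ≤ 0 and hence z ≤ (1/2)[79 + √(6241 + 4·661388)] = (1/2)[79 + √2651793] ≈ (1/2)(79 + 1628.4327) = 853.7163.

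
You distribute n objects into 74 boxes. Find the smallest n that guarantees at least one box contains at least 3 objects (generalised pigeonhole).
n = (3 − 1)·74 + 1 = 149

By the generalised pigeonhole principle, to guarantee some box contains ≥ r objects we need more than (r − 1) · k objects total. Threshold: n = (r − 1) · k + 1. With r = 3 and k = 74: n = 2 · 74 + 1 = 148 + 1 = 149. For n = 148 = 2 · 74, we can put exactly 2 objects in every box, avoiding 3 in any single one — so 149 is tight.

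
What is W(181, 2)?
W(181, 2) = 181 + 1 = 182

A 2-term AP is any pair of integers, so a monochromatic 2-AP exists iff some colour is used at least twice. With 181 colours, the colouring i ↦ i on {1, ..., 181} uses each colour once, avoiding any monochromatic pair, so W(181, 2) > 181. For {1, ..., 182}, pigeonhole forces two integers of the same colour, which form a monochromatic 2-AP. Hence W(181, 2) = 182.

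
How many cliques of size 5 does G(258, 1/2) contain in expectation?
E[# K_5] = C(258, 5) · (1/2)^C(5, 2) = 9161897856 / 2^10 = 71577327/8 = 8947165.875

For each 5-subset S of vertices (there are C(258, 5) = 9161897856 such S), let X_S = 1 if S induces a K_5 (all C(5, 2) = 10 edges present). Then P(X_S = 1) = (1/2)^10 = 1/1024. By linearity of expectation, E[# K_5] = C(258, 5) · (1/2)^10 = 9161897856 / 1024 = 71577327/8 = 8947165.875.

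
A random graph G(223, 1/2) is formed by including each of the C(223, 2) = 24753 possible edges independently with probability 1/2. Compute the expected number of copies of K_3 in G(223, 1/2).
E[# K_3] = C(223, 3) · (1/2)^C(3, 2) = 1823471 / 2^3 = 227933.875

For each 3-subset S of vertices (there are C(223, 3) = 1823471 such S), let X_S = 1 if S induces a K_3 (all C(3, 2) = 3 edges present). Then P(X_S = 1) = (1/2)^3 = 1/8. By linearity of expectation, E[# K_3] = C(223, 3) · (1/2)^3 = 1823471 / 8 = 227933.875.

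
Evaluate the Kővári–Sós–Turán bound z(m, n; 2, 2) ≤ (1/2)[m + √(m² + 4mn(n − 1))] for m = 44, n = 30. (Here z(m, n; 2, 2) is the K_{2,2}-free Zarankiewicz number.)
z(44, 30; 2, 2) ≤ (1/2)[44 + √(44² + 4·44·30·29)] = (1/2)[44 + √155056] = 218.8858

Kővári–Sós–Turán: let r_1, ..., r_44 be the row sums and z = Σ r_i the total number of 1s. Each pair of columns can share at most one row with both entries 1 (else a 2×2 all-ones block appears), so Σ_i C(r_i, 2) ≤ C(30, 2) = 435. By convexity Σ_i C(r_i, 2) ≥ 44·C(z/44, 2) = z(z − 44)/(2·44), giving z² − 44z − 44·30·29 ≤ 0 and hence z ≤ (1/2)[44 + √(1936 + 4·38280)] = (1/2)[44 + √155056] ≈ (1/2)(44 + 393.7715) = 218.8858.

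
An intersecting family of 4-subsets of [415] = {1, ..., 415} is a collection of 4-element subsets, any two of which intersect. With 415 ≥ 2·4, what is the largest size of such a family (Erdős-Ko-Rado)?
max |F| = C(414, 3) = 11740764

The Erdős-Ko-Rado theorem states: for n ≥ 2k, an intersecting family of k-subsets of an n-element set has size at most C(n − 1, k − 1), with equality for 'star' families {A ⊆ [n] : |A| = k, i ∈ A} (fix an element i). For n = 415, k = 4: C(414, 3) = 11740764.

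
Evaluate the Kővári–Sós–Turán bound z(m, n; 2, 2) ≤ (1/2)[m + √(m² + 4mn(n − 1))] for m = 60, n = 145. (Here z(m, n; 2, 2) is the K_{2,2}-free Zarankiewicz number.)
z(60, 145; 2, 2) ≤ (1/2)[60 + √(60² + 4·60·145·144)] = (1/2)[60 + √5014800] = 1149.6875

Kővári–Sós–Turán: let r_1, ..., r_60 be the row sums and z = Σ r_i the total number of 1s. Each pair of columns can share at most one row with both entries 1 (else a 2×2 all-ones block appears), so Σ_i C(r_i, 2) ≤ C(145, 2) = 10440. By convexity Σ_i C(r_i, 2) ≥ 60·C(z/60, 2) = z(z − 60)/(2·60), giving z² − 60z − 60·145·144 ≤ 0 and hence z ≤ (1/2)[60 + √(3600 + 4·1252800)] = (1/2)[60 + √5014800] ≈ (1/2)(60 + 2239.3749) = 1149.6875.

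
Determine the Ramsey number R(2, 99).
R(2, 99) = 99

R(2, k) = k for all k ≥ 2: in a 2-colouring of K_k, either some edge is red (a red K_2) or all edges are blue (a blue K_k). And K_{98} coloured all-blue has no blue K_99, so R(2, 99) > 98. Hence R(2, 99) = 99.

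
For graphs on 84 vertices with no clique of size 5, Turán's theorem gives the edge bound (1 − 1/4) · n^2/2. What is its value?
Turán density bound = (3/4) · 84^2/2 = 2646

Turán's theorem: ex(n, K_{r+1}) is achieved by the complete r-partite Turán graph T(n, r) with parts as balanced as possible, and is at most (1 − 1/r) · n^2/2. For r = 4, n = 84: the density bound is (3/4) · 7056/2 = 2646. Since 4 ∣ 84, the Turán graph T(84, 4) has parts of equal size 21, and its edge count e(T(84, 4)) = 2646 attains the density bound exactly.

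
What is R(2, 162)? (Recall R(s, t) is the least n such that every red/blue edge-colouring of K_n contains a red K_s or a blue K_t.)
R(2, 162) = 162

R(2, k) = k for all k ≥ 2: in a 2-colouring of K_k, either some edge is red (a red K_2) or all edges are blue (a blue K_k). And K_{161} coloured all-blue has no blue K_162, so R(2, 162) > 161. Hence R(2, 162) = 162.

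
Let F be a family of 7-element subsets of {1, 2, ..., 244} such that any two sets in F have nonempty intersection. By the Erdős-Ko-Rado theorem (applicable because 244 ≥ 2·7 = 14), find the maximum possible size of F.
max |F| = C(243, 6) = 268715232324

Erdős-Ko-Rado (1961): when n ≥ 2k, max |F| = C(n−1, k−1). The bound is attained by the star {A : i ∈ A} for any fixed i ∈ [n]. Here C(244−1, 7−1) = C(243, 6) = 268715232324.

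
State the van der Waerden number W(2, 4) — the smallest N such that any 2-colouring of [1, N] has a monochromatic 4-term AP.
W(2, 4) = 35

This is a classical value, W(2, 4) = 35, established by combining an explicit 2-colouring of {1, ..., 34} with no monochromatic 4-AP (giving the lower bound W(2, 4) > 34) and a finite case analysis / exhaustive computer search showing every 2-colouring of {1, ..., 35} has such an AP.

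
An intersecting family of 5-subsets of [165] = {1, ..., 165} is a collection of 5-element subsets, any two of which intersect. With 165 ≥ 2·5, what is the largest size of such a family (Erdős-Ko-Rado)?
max |F| = C(164, 4) = 29051001

The Erdős-Ko-Rado theorem states: for n ≥ 2k, an intersecting family of k-subsets of an n-element set has size at most C(n − 1, k − 1), with equality for 'star' families {A ⊆ [n] : |A| = k, i ∈ A} (fix an element i). For n = 165, k = 5: C(164, 4) = 29051001.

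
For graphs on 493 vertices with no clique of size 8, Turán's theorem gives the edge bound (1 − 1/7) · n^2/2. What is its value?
Turán density bound = (6/7) · 493^2/2 = 729147/7 ≈ 104163.8571

Turán's theorem: ex(n, K_{r+1}) is achieved by the complete r-partite Turán graph T(n, r) with parts as balanced as possible, and is at most (1 − 1/r) · n^2/2. For r = 7, n = 493: the density bound is (6/7) · 243049/2 = 729147/7 ≈ 104163.8571. The integer-valued extremum is e(T(493, 7)) = 104163, which is strictly less than the density bound 729147/7 since 7 ∤ 493 (the parts of T(493, 7) cannot all be equal).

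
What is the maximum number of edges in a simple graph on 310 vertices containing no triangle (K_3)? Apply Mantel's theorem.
ex(310, K_3) = ⌊310^2/4⌋ = 24025

Mantel (1907): a triangle-free graph on n vertices has at most ⌊n^2/4⌋ edges, with equality for the complete bipartite graph K_{⌊n/2⌋, ⌈n/2⌉}. For n = 310: ⌊310^2/4⌋ = ⌊96100/4⌋ = 24025. The extremal graph is K_{155, 155}, which has 155·155 = 24025 edges.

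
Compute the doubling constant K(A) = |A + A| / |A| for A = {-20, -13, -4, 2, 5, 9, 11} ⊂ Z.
K = |A + A| / |A| = 24/7

Enumerate A + A = {a + b : a, b ∈ A}. With |A| = 7, there are |A|^2 = 49 ordered sum pairs; collecting distinct values, A + A = {-40, -33, -26, -24, -18, -17, -15, -11, -9, -8, -4, -2, 1, 4, 5, 7, 10, 11, 13, 14, 16, 18, 20, 22}, so |A + A| = 24. Thus K = 24/7. For comparison, the minimum possible |A + A| over all 7-element sets is 2·7 − 1 = 13 (so min K = 13/7), attained only by arithmetic progressions.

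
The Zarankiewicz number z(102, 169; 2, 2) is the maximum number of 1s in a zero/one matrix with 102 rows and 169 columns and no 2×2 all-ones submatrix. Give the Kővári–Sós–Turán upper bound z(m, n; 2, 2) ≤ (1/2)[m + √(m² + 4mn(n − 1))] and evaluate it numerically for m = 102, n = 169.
z(102, 169; 2, 2) ≤ (1/2)[102 + √(102² + 4·102·169·168)] = (1/2)[102 + √11594340] = 1753.5231

Kővári–Sós–Turán: let r_1, ..., r_102 be the row sums and z = Σ r_i the total number of 1s. Each pair of columns can share at most one row with both entries 1 (else a 2×2 all-ones block appears), so Σ_i C(r_i, 2) ≤ C(169, 2) = 14196. By convexity Σ_i C(r_i, 2) ≥ 102·C(z/102, 2) = z(z − 102)/(2·102), giving z² − 102z − 102·169·168 ≤ 0 and hence z ≤ (1/2)[102 + √(10404 + 4·2895984)] = (1/2)[102 + √11594340] ≈ (1/2)(102 + 3405.0463) = 1753.5231.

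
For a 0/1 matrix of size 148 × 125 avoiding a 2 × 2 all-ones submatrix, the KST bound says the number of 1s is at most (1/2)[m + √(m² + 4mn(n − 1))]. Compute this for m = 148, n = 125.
z(148, 125; 2, 2) ≤ (1/2)[148 + √(148² + 4·148·125·124)] = (1/2)[148 + √9197904] = 1590.4023

Kővári–Sós–Turán: let r_1, ..., r_148 be the row sums and z = Σ r_i the total number of 1s. Each pair of columns can share at most one row with both entries 1 (else a 2×2 all-ones block appears), so Σ_i C(r_i, 2) ≤ C(125, 2) = 7750. By convexity Σ_i C(r_i, 2) ≥ 148·C(z/148, 2) = z(z − 148)/(2·148), giving z² − 148z − 148·125·124 ≤ 0 and hence z ≤ (1/2)[148 + √(21904 + 4·2294000)] = (1/2)[148 + √9197904] ≈ (1/2)(148 + 3032.8046) = 1590.4023.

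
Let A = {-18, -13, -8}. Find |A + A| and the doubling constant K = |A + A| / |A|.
K = |A + A| / |A| = 5/3

Enumerate A + A = {a + b : a, b ∈ A}. With |A| = 3, there are |A|^2 = 9 ordered sum pairs; collecting distinct values, A + A = {-36, -31, -26, -21, -16}, so |A + A| = 5. Thus K = 5/3. Here |A + A| = 2|A| − 1 = 5, the minimum possible — so K = 5/3 is minimal, which holds iff A is an arithmetic progression.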